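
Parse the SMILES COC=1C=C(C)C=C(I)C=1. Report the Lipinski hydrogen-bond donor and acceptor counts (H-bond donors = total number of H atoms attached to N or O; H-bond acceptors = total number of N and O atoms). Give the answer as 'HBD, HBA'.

0, 1

Donors: find every N or O and count the H atoms it carries.
  atom 2 (O): bond orders sum to 2 → 0 H
Lipinski HBD = 0.
Acceptors: N atoms = 0, O atoms = 1 → HBA = 1.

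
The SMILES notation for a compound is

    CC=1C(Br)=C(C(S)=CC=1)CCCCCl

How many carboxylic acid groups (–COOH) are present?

0

Scan the SMILES for the carboxylic acid motif — none present.
Groups that are present: 1 thiol.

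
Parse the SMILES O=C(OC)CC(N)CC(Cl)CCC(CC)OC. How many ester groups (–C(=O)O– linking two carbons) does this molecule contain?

1

The ester motif appears at heavy-atom position 2 in the SMILES.
Other groups present: 1 ether, 1 primary amine.
Ester count: 1.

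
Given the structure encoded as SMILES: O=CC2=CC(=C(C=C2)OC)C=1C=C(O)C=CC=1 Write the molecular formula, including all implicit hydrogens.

Walk through each heavy atom and fill implicit hydrogens from standard valence (C 4, N 3, O 2, S 2, halogen 1):
  atom 1: O, bond orders sum to 2 (valence 2) → 0 H
  atom 2: C, bond orders sum to 3 (valence 4) → 1 H
  atom 3: C, bond orders sum to 4 (valence 4) → 0 H
  atom 4: C, bond orders sum to 3 (valence 4) → 1 H
  atom 5: C, bond orders sum to 4 (valence 4) → 0 H
  atom 6: C, bond orders sum to 4 (valence 4) → 0 H
  atom 7: C, bond orders sum to 3 (valence 4) → 1 H
  atom 8: C, bond orders sum to 3 (valence 4) → 1 H
  atom 9: O, bond orders sum to 2 (valence 2) → 0 H
  atom 10: C, bond orders sum to 1 (valence 4) → 3 H
  atom 11: C, bond orders sum to 4 (valence 4) → 0 H
  atom 12: C, bond orders sum to 3 (valence 4) → 1 H
  atom 13: C, bond orders sum to 4 (valence 4) → 0 H
  atom 14: O, bond orders sum to 1 (valence 2) → 1 H
  atom 15: C, bond orders sum to 3 (valence 4) → 1 H
  atom 16: C, bond orders sum to 3 (valence 4) → 1 H
  atom 17: C, bond orders sum to 3 (valence 4) → 1 H
Totals → C:14, H:12, O:3.

C14H12O3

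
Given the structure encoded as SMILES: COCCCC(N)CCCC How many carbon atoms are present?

9

Count every carbon token in the SMILES (each C, including those in ring-closure positions and inside branches).
Carbon count: 9.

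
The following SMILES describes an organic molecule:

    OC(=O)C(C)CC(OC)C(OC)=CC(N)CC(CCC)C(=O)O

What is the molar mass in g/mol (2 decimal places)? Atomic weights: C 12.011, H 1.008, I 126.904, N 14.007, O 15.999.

First, the molecular formula is C16H29NO6 (counting implicit H from valence).
  C: 16 × 12.011 = 192.176
  H: 29 × 1.008 = 29.232
  N: 1 × 14.007 = 14.007
  O: 6 × 15.999 = 95.994
Sum: 16×12.011 + 29×1.008 + 1×14.007 + 6×15.999 = 331.409 → 331.41 g/mol.

331.41 g/mol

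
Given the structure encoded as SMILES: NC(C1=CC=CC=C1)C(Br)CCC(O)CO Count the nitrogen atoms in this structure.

Scan the SMILES for N atoms (remember two-letter symbols like Cl and Br are single atoms).
Nitrogen count: 1.

1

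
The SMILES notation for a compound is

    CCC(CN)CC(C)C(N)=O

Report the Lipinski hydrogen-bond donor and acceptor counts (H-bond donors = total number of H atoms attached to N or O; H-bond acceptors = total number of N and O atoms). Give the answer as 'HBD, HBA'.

4, 3

Donors: find every N or O and count the H atoms it carries.
  atom 5 (N): bond orders sum to 1 → 2 H
  atom 10 (N): bond orders sum to 1 → 2 H
  atom 11 (O): bond orders sum to 2 → 0 H
Lipinski HBD = 4.
Acceptors: N atoms = 2, O atoms = 1 → HBA = 3.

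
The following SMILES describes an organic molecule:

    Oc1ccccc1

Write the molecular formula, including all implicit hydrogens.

Walk through each heavy atom and fill implicit hydrogens from standard valence (C 4, N 3, O 2, S 2, halogen 1); for lowercase aromatic atoms, an aromatic c carries 1 H when it has two neighbours and 0 H with three, and aromatic n carries 0 H:
  atom 1: O, bond orders sum to 1 (valence 2) → 1 H
  atom 2: aromatic c, 3 neighbours → 0 H
  atom 3: aromatic c, 2 neighbours → 1 H
  atom 4: aromatic c, 2 neighbours → 1 H
  atom 5: aromatic c, 2 neighbours → 1 H
  atom 6: aromatic c, 2 neighbours → 1 H
  atom 7: aromatic c, 2 neighbours → 1 H
Totals → C:6, H:6, O:1.
In Hill order: C6H6O.

C6H6O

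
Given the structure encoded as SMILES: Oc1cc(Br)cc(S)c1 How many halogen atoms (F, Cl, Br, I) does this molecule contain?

Halogen atoms appear at heavy-atom position 5 (1×Br).
Other groups present: 1 hydroxyl, 1 thiol.
Halogen count: 1.

1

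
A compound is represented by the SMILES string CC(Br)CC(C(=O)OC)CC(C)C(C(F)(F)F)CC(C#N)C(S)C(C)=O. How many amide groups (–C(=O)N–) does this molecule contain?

0

Scan the SMILES for the amide motif — none present.
Groups that are present: 1 ester, 1 ketone, 1 nitrile, 1 thiol.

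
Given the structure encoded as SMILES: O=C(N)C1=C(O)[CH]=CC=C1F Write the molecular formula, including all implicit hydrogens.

C7H6FNO2

Walk through each heavy atom and fill implicit hydrogens from standard valence (C 4, N 3, O 2, S 2, halogen 1):
  atom 1: O, bond orders sum to 2 (valence 2) → 0 H
  atom 2: C, bond orders sum to 4 (valence 4) → 0 H
  atom 3: N, bond orders sum to 1 (valence 3) → 2 H
  atom 4: C, bond orders sum to 4 (valence 4) → 0 H
  atom 5: C, bond orders sum to 4 (valence 4) → 0 H
  atom 6: O, bond orders sum to 1 (valence 2) → 1 H
  atom 7: C with explicit H count 1
  atom 8: C, bond orders sum to 3 (valence 4) → 1 H
  atom 9: C, bond orders sum to 3 (valence 4) → 1 H
  atom 10: C, bond orders sum to 4 (valence 4) → 0 H
  atom 11: F (halogen, monovalent) → 0 H
Totals → C:7, H:6, F:1, N:1, O:2.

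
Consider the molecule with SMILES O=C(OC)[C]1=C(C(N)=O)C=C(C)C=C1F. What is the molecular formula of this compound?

C10H10FNO3

Walk through each heavy atom and fill implicit hydrogens from standard valence (C 4, N 3, O 2, S 2, halogen 1):
  atom 1: O, bond orders sum to 2 (valence 2) → 0 H
  atom 2: C, bond orders sum to 4 (valence 4) → 0 H
  atom 3: O, bond orders sum to 2 (valence 2) → 0 H
  atom 4: C, bond orders sum to 1 (valence 4) → 3 H
  atom 5: C with explicit H count 0
  atom 6: C, bond orders sum to 4 (valence 4) → 0 H
  atom 7: C, bond orders sum to 4 (valence 4) → 0 H
  atom 8: N, bond orders sum to 1 (valence 3) → 2 H
  atom 9: O, bond orders sum to 2 (valence 2) → 0 H
  atom 10: C, bond orders sum to 3 (valence 4) → 1 H
  atom 11: C, bond orders sum to 4 (valence 4) → 0 H
  atom 12: C, bond orders sum to 1 (valence 4) → 3 H
  atom 13: C, bond orders sum to 3 (valence 4) → 1 H
  atom 14: C, bond orders sum to 4 (valence 4) → 0 H
  atom 15: F (halogen, monovalent) → 0 H
Totals → C:10, H:10, F:1, N:1, O:3.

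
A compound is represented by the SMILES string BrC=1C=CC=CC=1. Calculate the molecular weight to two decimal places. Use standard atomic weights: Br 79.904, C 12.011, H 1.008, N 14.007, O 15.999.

First, the molecular formula is C6H5Br (counting implicit H from valence).
  Br: 1 × 79.904 = 79.904
  C: 6 × 12.011 = 72.066
  H: 5 × 1.008 = 5.040
Sum: 1×79.904 + 6×12.011 + 5×1.008 = 157.010 → 157.01 g/mol.

157.01 g/mol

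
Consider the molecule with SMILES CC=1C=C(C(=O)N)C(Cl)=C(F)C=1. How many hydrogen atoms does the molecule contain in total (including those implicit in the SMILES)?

Walk through each heavy atom and fill implicit hydrogens from standard valence (C 4, N 3, O 2, S 2, halogen 1):
  atom 1: C, bond orders sum to 1 (valence 4) → 3 H
  atom 2: C, bond orders sum to 4 (valence 4) → 0 H
  atom 3: C, bond orders sum to 3 (valence 4) → 1 H
  atom 4: C, bond orders sum to 4 (valence 4) → 0 H
  atom 5: C, bond orders sum to 4 (valence 4) → 0 H
  atom 6: O, bond orders sum to 2 (valence 2) → 0 H
  atom 7: N, bond orders sum to 1 (valence 3) → 2 H
  atom 8: C, bond orders sum to 4 (valence 4) → 0 H
  atom 9: Cl (halogen, monovalent) → 0 H
  atom 10: C, bond orders sum to 4 (valence 4) → 0 H
  atom 11: F (halogen, monovalent) → 0 H
  atom 12: C, bond orders sum to 3 (valence 4) → 1 H
Total hydrogens: 7.

7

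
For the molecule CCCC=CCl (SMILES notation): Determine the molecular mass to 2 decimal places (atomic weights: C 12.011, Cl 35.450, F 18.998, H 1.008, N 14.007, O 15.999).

104.58 g/mol

First, the molecular formula is C5H9Cl (counting implicit H from valence).
  C: 5 × 12.011 = 60.055
  Cl: 1 × 35.450 = 35.450
  H: 9 × 1.008 = 9.072
Sum: 5×12.011 + 1×35.450 + 9×1.008 = 104.577 → 104.58 g/mol.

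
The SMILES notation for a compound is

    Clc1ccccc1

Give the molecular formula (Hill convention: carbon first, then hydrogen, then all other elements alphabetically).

Walk through each heavy atom and fill implicit hydrogens from standard valence (C 4, N 3, O 2, S 2, halogen 1); for lowercase aromatic atoms, an aromatic c carries 1 H when it has two neighbours and 0 H with three, and aromatic n carries 0 H:
  atom 1: Cl (halogen, monovalent) → 0 H
  atom 2: aromatic c, 3 neighbours → 0 H
  atom 3: aromatic c, 2 neighbours → 1 H
  atom 4: aromatic c, 2 neighbours → 1 H
  atom 5: aromatic c, 2 neighbours → 1 H
  atom 6: aromatic c, 2 neighbours → 1 H
  atom 7: aromatic c, 2 neighbours → 1 H
Totals → C:6, H:5, Cl:1.

C6H5Cl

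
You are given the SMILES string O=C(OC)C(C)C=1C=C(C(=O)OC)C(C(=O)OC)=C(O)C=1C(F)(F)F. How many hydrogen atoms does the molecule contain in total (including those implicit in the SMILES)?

Walk through each heavy atom and fill implicit hydrogens from standard valence (C 4, N 3, O 2, S 2, halogen 1):
  atom 1: O, bond orders sum to 2 (valence 2) → 0 H
  atom 2: C, bond orders sum to 4 (valence 4) → 0 H
  atom 3: O, bond orders sum to 2 (valence 2) → 0 H
  atom 4: C, bond orders sum to 1 (valence 4) → 3 H
  atom 5: C, bond orders sum to 3 (valence 4) → 1 H
  atom 6: C, bond orders sum to 1 (valence 4) → 3 H
  atom 7: C, bond orders sum to 4 (valence 4) → 0 H
  atom 8: C, bond orders sum to 3 (valence 4) → 1 H
  atom 9: C, bond orders sum to 4 (valence 4) → 0 H
  atom 10: C, bond orders sum to 4 (valence 4) → 0 H
  atom 11: O, bond orders sum to 2 (valence 2) → 0 H
  atom 12: O, bond orders sum to 2 (valence 2) → 0 H
  atom 13: C, bond orders sum to 1 (valence 4) → 3 H
  atom 14: C, bond orders sum to 4 (valence 4) → 0 H
  atom 15: C, bond orders sum to 4 (valence 4) → 0 H
  atom 16: O, bond orders sum to 2 (valence 2) → 0 H
  atom 17: O, bond orders sum to 2 (valence 2) → 0 H
  atom 18: C, bond orders sum to 1 (valence 4) → 3 H
  atom 19: C, bond orders sum to 4 (valence 4) → 0 H
  atom 20: O, bond orders sum to 1 (valence 2) → 1 H
  atom 21: C, bond orders sum to 4 (valence 4) → 0 H
  atom 22: C, bond orders sum to 4 (valence 4) → 0 H
  atom 23: F (halogen, monovalent) → 0 H
  atom 24: F (halogen, monovalent) → 0 H
  atom 25: F (halogen, monovalent) → 0 H
Total hydrogens: 15.

15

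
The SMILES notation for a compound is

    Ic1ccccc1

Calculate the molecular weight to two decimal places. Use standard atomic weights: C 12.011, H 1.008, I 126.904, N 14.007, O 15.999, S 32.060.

First, the molecular formula is C6H5I (counting implicit H from valence).
  C: 6 × 12.011 = 72.066
  H: 5 × 1.008 = 5.040
  I: 1 × 126.904 = 126.904
Sum: 6×12.011 + 5×1.008 + 1×126.904 = 204.010 → 204.01 g/mol.

204.01 g/mol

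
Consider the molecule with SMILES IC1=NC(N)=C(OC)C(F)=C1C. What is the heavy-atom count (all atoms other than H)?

12

Every atom symbol written in the SMILES (organic subset) is one heavy atom; implicit H are not written.
Heavy atoms by element → C:7, F:1, I:1, N:2, O:1.
Total: 12.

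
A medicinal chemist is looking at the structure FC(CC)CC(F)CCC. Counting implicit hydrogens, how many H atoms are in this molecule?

16

Walk through each heavy atom and fill implicit hydrogens from standard valence (C 4, N 3, O 2, S 2, halogen 1):
  atom 1: F (halogen, monovalent) → 0 H
  atom 2: C, bond orders sum to 3 (valence 4) → 1 H
  atom 3: C, bond orders sum to 2 (valence 4) → 2 H
  atom 4: C, bond orders sum to 1 (valence 4) → 3 H
  atom 5: C, bond orders sum to 2 (valence 4) → 2 H
  atom 6: C, bond orders sum to 3 (valence 4) → 1 H
  atom 7: F (halogen, monovalent) → 0 H
  atom 8: C, bond orders sum to 2 (valence 4) → 2 H
  atom 9: C, bond orders sum to 2 (valence 4) → 2 H
  atom 10: C, bond orders sum to 1 (valence 4) → 3 H
Total hydrogens: 16.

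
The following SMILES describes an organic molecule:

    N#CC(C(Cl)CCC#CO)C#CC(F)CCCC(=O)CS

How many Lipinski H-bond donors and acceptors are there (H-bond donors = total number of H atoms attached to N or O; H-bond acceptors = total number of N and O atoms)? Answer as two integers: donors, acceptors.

1, 3

Donors: find every N or O and count the H atoms it carries.
  atom 1 (N): bond orders sum to 3 → 0 H
  atom 10 (O): bond orders sum to 1 → 1 H
  atom 19 (O): bond orders sum to 2 → 0 H
Lipinski HBD = 1.
Acceptors: N atoms = 1, O atoms = 2 → HBA = 3.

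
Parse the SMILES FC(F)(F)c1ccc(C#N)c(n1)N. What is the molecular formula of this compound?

Walk through each heavy atom and fill implicit hydrogens from standard valence (C 4, N 3, O 2, S 2, halogen 1); for lowercase aromatic atoms, an aromatic c carries 1 H when it has two neighbours and 0 H with three, and aromatic n carries 0 H:
  atom 1: F (halogen, monovalent) → 0 H
  atom 2: C, bond orders sum to 4 (valence 4) → 0 H
  atom 3: F (halogen, monovalent) → 0 H
  atom 4: F (halogen, monovalent) → 0 H
  atom 5: aromatic c, 3 neighbours → 0 H
  atom 6: aromatic c, 2 neighbours → 1 H
  atom 7: aromatic c, 2 neighbours → 1 H
  atom 8: aromatic c, 3 neighbours → 0 H
  atom 9: C, bond orders sum to 4 (valence 4) → 0 H
  atom 10: N, bond orders sum to 3 (valence 3) → 0 H
  atom 11: aromatic c, 3 neighbours → 0 H
  atom 12: aromatic n, 2 neighbours → 0 H
  atom 13: N, bond orders sum to 1 (valence 3) → 2 H
Totals → C:7, H:4, F:3, N:3.
In Hill order: C7H4F3N3.

C7H4F3N3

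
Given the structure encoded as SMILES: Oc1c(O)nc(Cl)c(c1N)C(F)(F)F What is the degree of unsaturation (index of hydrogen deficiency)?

Molecular formula: C6H4ClF3N2O2.
DoU = (2C + 2 + N − H − X) / 2, where X is the halogen count and O/S are ignored.
    = (2·6 + 2 + 2 − 4 − 4) / 2 = 8 / 2 = 4.

4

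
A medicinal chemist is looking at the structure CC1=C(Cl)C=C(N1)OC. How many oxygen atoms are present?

Scan the SMILES for O atoms (remember two-letter symbols like Cl and Br are single atoms).
Oxygen count: 1.

1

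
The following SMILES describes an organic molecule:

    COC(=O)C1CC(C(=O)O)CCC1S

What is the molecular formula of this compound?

Walk through each heavy atom and fill implicit hydrogens from standard valence (C 4, N 3, O 2, S 2, halogen 1):
  atom 1: C, bond orders sum to 1 (valence 4) → 3 H
  atom 2: O, bond orders sum to 2 (valence 2) → 0 H
  atom 3: C, bond orders sum to 4 (valence 4) → 0 H
  atom 4: O, bond orders sum to 2 (valence 2) → 0 H
  atom 5: C, bond orders sum to 3 (valence 4) → 1 H
  atom 6: C, bond orders sum to 2 (valence 4) → 2 H
  atom 7: C, bond orders sum to 3 (valence 4) → 1 H
  atom 8: C, bond orders sum to 4 (valence 4) → 0 H
  atom 9: O, bond orders sum to 2 (valence 2) → 0 H
  atom 10: O, bond orders sum to 1 (valence 2) → 1 H
  atom 11: C, bond orders sum to 2 (valence 4) → 2 H
  atom 12: C, bond orders sum to 2 (valence 4) → 2 H
  atom 13: C, bond orders sum to 3 (valence 4) → 1 H
  atom 14: S, bond orders sum to 1 (valence 2) → 1 H
Totals → C:9, H:14, O:4, S:1.
In Hill order: C9H14O4S.

C9H14O4S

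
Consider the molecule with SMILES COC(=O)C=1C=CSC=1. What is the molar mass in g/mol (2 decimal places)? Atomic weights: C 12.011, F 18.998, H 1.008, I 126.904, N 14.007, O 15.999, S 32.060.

First, the molecular formula is C6H6O2S (counting implicit H from valence).
  C: 6 × 12.011 = 72.066
  H: 6 × 1.008 = 6.048
  O: 2 × 15.999 = 31.998
  S: 1 × 32.060 = 32.060
Sum: 6×12.011 + 6×1.008 + 2×15.999 + 1×32.060 = 142.172 → 142.17 g/mol.

142.17 g/mol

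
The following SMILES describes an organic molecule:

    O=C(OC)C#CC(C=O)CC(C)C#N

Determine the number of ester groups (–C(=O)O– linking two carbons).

The ester motif appears at heavy-atom position 2 in the SMILES.
Other groups present: 1 aldehyde, 1 alkyne, 1 nitrile.
Ester count: 1.

1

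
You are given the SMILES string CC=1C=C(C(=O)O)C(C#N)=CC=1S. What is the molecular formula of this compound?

C9H7NO2S

Walk through each heavy atom and fill implicit hydrogens from standard valence (C 4, N 3, O 2, S 2, halogen 1):
  atom 1: C, bond orders sum to 1 (valence 4) → 3 H
  atom 2: C, bond orders sum to 4 (valence 4) → 0 H
  atom 3: C, bond orders sum to 3 (valence 4) → 1 H
  atom 4: C, bond orders sum to 4 (valence 4) → 0 H
  atom 5: C, bond orders sum to 4 (valence 4) → 0 H
  atom 6: O, bond orders sum to 2 (valence 2) → 0 H
  atom 7: O, bond orders sum to 1 (valence 2) → 1 H
  atom 8: C, bond orders sum to 4 (valence 4) → 0 H
  atom 9: C, bond orders sum to 4 (valence 4) → 0 H
  atom 10: N, bond orders sum to 3 (valence 3) → 0 H
  atom 11: C, bond orders sum to 3 (valence 4) → 1 H
  atom 12: C, bond orders sum to 4 (valence 4) → 0 H
  atom 13: S, bond orders sum to 1 (valence 2) → 1 H
Totals → C:9, H:7, N:1, O:2, S:1.
In Hill order: C9H7NO2S.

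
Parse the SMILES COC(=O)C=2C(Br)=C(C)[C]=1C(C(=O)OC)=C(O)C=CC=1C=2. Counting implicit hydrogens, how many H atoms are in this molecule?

13

Walk through each heavy atom and fill implicit hydrogens from standard valence (C 4, N 3, O 2, S 2, halogen 1):
  atom 1: C, bond orders sum to 1 (valence 4) → 3 H
  atom 2: O, bond orders sum to 2 (valence 2) → 0 H
  atom 3: C, bond orders sum to 4 (valence 4) → 0 H
  atom 4: O, bond orders sum to 2 (valence 2) → 0 H
  atom 5: C, bond orders sum to 4 (valence 4) → 0 H
  atom 6: C, bond orders sum to 4 (valence 4) → 0 H
  atom 7: Br (halogen, monovalent) → 0 H
  atom 8: C, bond orders sum to 4 (valence 4) → 0 H
  atom 9: C, bond orders sum to 1 (valence 4) → 3 H
  atom 10: C with explicit H count 0
  atom 11: C, bond orders sum to 4 (valence 4) → 0 H
  atom 12: C, bond orders sum to 4 (valence 4) → 0 H
  atom 13: O, bond orders sum to 2 (valence 2) → 0 H
  atom 14: O, bond orders sum to 2 (valence 2) → 0 H
  atom 15: C, bond orders sum to 1 (valence 4) → 3 H
  atom 16: C, bond orders sum to 4 (valence 4) → 0 H
  atom 17: O, bond orders sum to 1 (valence 2) → 1 H
  atom 18: C, bond orders sum to 3 (valence 4) → 1 H
  atom 19: C, bond orders sum to 3 (valence 4) → 1 H
  atom 20: C, bond orders sum to 4 (valence 4) → 0 H
  atom 21: C, bond orders sum to 3 (valence 4) → 1 H
Total hydrogens: 13.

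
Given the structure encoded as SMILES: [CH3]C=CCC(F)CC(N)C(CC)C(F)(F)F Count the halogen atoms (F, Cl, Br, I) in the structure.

4

Halogen atoms appear at heavy-atom positions 6, 14, 15, 16 (4×F).
Other groups present: 1 alkene, 1 primary amine.
Halogen count: 4.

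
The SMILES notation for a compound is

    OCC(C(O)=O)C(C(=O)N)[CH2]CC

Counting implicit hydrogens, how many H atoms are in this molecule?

Walk through each heavy atom and fill implicit hydrogens from standard valence (C 4, N 3, O 2, S 2, halogen 1):
  atom 1: O, bond orders sum to 1 (valence 2) → 1 H
  atom 2: C, bond orders sum to 2 (valence 4) → 2 H
  atom 3: C, bond orders sum to 3 (valence 4) → 1 H
  atom 4: C, bond orders sum to 4 (valence 4) → 0 H
  atom 5: O, bond orders sum to 1 (valence 2) → 1 H
  atom 6: O, bond orders sum to 2 (valence 2) → 0 H
  atom 7: C, bond orders sum to 3 (valence 4) → 1 H
  atom 8: C, bond orders sum to 4 (valence 4) → 0 H
  atom 9: O, bond orders sum to 2 (valence 2) → 0 H
  atom 10: N, bond orders sum to 1 (valence 3) → 2 H
  atom 11: C with explicit H count 2
  atom 12: C, bond orders sum to 2 (valence 4) → 2 H
  atom 13: C, bond orders sum to 1 (valence 4) → 3 H
Total hydrogens: 15.

15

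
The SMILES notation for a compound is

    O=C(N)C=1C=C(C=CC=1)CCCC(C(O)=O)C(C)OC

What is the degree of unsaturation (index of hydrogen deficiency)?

6

Molecular formula: C15H21NO4.
DoU = (2C + 2 + N − H − X) / 2, where X is the halogen count and O/S are ignored.
    = (2·15 + 2 + 1 − 21 − 0) / 2 = 12 / 2 = 6.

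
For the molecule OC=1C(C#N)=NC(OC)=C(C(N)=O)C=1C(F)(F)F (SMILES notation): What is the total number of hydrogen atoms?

6

Walk through each heavy atom and fill implicit hydrogens from standard valence (C 4, N 3, O 2, S 2, halogen 1):
  atom 1: O, bond orders sum to 1 (valence 2) → 1 H
  atom 2: C, bond orders sum to 4 (valence 4) → 0 H
  atom 3: C, bond orders sum to 4 (valence 4) → 0 H
  atom 4: C, bond orders sum to 4 (valence 4) → 0 H
  atom 5: N, bond orders sum to 3 (valence 3) → 0 H
  atom 6: N, bond orders sum to 3 (valence 3) → 0 H
  atom 7: C, bond orders sum to 4 (valence 4) → 0 H
  atom 8: O, bond orders sum to 2 (valence 2) → 0 H
  atom 9: C, bond orders sum to 1 (valence 4) → 3 H
  atom 10: C, bond orders sum to 4 (valence 4) → 0 H
  atom 11: C, bond orders sum to 4 (valence 4) → 0 H
  atom 12: N, bond orders sum to 1 (valence 3) → 2 H
  atom 13: O, bond orders sum to 2 (valence 2) → 0 H
  atom 14: C, bond orders sum to 4 (valence 4) → 0 H
  atom 15: C, bond orders sum to 4 (valence 4) → 0 H
  atom 16: F (halogen, monovalent) → 0 H
  atom 17: F (halogen, monovalent) → 0 H
  atom 18: F (halogen, monovalent) → 0 H
Total hydrogens: 6.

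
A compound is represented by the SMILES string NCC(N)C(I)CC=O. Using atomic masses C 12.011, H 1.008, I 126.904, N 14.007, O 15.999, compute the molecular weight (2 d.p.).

First, the molecular formula is C5H11IN2O (counting implicit H from valence).
  C: 5 × 12.011 = 60.055
  H: 11 × 1.008 = 11.088
  I: 1 × 126.904 = 126.904
  N: 2 × 14.007 = 28.014
  O: 1 × 15.999 = 15.999
Sum: 5×12.011 + 11×1.008 + 1×126.904 + 2×14.007 + 1×15.999 = 242.060 → 242.06 g/mol.

242.06 g/mol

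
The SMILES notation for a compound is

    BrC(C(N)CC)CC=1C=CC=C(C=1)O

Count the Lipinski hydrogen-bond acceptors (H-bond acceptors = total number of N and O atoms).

2

N atoms: 1; O atoms: 1.
Lipinski HBA = 1 + 1 = 2.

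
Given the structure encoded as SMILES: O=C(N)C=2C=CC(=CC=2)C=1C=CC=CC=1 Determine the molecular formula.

C13H11NO

Walk through each heavy atom and fill implicit hydrogens from standard valence (C 4, N 3, O 2, S 2, halogen 1):
  atom 1: O, bond orders sum to 2 (valence 2) → 0 H
  atom 2: C, bond orders sum to 4 (valence 4) → 0 H
  atom 3: N, bond orders sum to 1 (valence 3) → 2 H
  atom 4: C, bond orders sum to 4 (valence 4) → 0 H
  atom 5: C, bond orders sum to 3 (valence 4) → 1 H
  atom 6: C, bond orders sum to 3 (valence 4) → 1 H
  atom 7: C, bond orders sum to 4 (valence 4) → 0 H
  atom 8: C, bond orders sum to 3 (valence 4) → 1 H
  atom 9: C, bond orders sum to 3 (valence 4) → 1 H
  atom 10: C, bond orders sum to 4 (valence 4) → 0 H
  atom 11: C, bond orders sum to 3 (valence 4) → 1 H
  atom 12: C, bond orders sum to 3 (valence 4) → 1 H
  atom 13: C, bond orders sum to 3 (valence 4) → 1 H
  atom 14: C, bond orders sum to 3 (valence 4) → 1 H
  atom 15: C, bond orders sum to 3 (valence 4) → 1 H
Totals → C:13, H:11, N:1, O:1.
In Hill order: C13H11NO.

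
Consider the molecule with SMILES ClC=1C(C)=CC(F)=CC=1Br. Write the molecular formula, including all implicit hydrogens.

C7H5BrClF

Walk through each heavy atom and fill implicit hydrogens from standard valence (C 4, N 3, O 2, S 2, halogen 1):
  atom 1: Cl (halogen, monovalent) → 0 H
  atom 2: C, bond orders sum to 4 (valence 4) → 0 H
  atom 3: C, bond orders sum to 4 (valence 4) → 0 H
  atom 4: C, bond orders sum to 1 (valence 4) → 3 H
  atom 5: C, bond orders sum to 3 (valence 4) → 1 H
  atom 6: C, bond orders sum to 4 (valence 4) → 0 H
  atom 7: F (halogen, monovalent) → 0 H
  atom 8: C, bond orders sum to 3 (valence 4) → 1 H
  atom 9: C, bond orders sum to 4 (valence 4) → 0 H
  atom 10: Br (halogen, monovalent) → 0 H
Totals → C:7, H:5, Br:1, Cl:1, F:1.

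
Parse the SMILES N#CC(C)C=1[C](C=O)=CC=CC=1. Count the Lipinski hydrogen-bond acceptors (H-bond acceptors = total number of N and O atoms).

N atoms: 1; O atoms: 1.
Lipinski HBA = 1 + 1 = 2.

2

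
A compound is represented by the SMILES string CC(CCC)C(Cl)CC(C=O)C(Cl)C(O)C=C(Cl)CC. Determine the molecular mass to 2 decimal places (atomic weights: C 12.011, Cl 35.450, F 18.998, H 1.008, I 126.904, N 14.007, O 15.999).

First, the molecular formula is C15H25Cl3O2 (counting implicit H from valence).
  C: 15 × 12.011 = 180.165
  Cl: 3 × 35.450 = 106.350
  H: 25 × 1.008 = 25.200
  O: 2 × 15.999 = 31.998
Sum: 15×12.011 + 3×35.450 + 25×1.008 + 2×15.999 = 343.713 → 343.71 g/mol.

343.71 g/mol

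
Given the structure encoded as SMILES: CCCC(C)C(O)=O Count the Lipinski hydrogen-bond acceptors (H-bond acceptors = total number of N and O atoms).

N atoms: 0; O atoms: 2.
Lipinski HBA = 0 + 2 = 2.

2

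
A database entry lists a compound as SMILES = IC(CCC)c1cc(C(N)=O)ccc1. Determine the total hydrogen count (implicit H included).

Walk through each heavy atom and fill implicit hydrogens from standard valence (C 4, N 3, O 2, S 2, halogen 1); for lowercase aromatic atoms, an aromatic c carries 1 H when it has two neighbours and 0 H with three, and aromatic n carries 0 H:
  atom 1: I (halogen, monovalent) → 0 H
  atom 2: C, bond orders sum to 3 (valence 4) → 1 H
  atom 3: C, bond orders sum to 2 (valence 4) → 2 H
  atom 4: C, bond orders sum to 2 (valence 4) → 2 H
  atom 5: C, bond orders sum to 1 (valence 4) → 3 H
  atom 6: aromatic c, 3 neighbours → 0 H
  atom 7: aromatic c, 2 neighbours → 1 H
  atom 8: aromatic c, 3 neighbours → 0 H
  atom 9: C, bond orders sum to 4 (valence 4) → 0 H
  atom 10: N, bond orders sum to 1 (valence 3) → 2 H
  atom 11: O, bond orders sum to 2 (valence 2) → 0 H
  atom 12: aromatic c, 2 neighbours → 1 H
  atom 13: aromatic c, 2 neighbours → 1 H
  atom 14: aromatic c, 2 neighbours → 1 H
Total hydrogens: 14.

14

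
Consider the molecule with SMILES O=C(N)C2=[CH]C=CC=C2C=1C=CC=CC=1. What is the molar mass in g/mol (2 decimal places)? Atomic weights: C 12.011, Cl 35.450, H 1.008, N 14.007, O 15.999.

197.24 g/mol

First, the molecular formula is C13H11NO (counting implicit H from valence).
  C: 13 × 12.011 = 156.143
  H: 11 × 1.008 = 11.088
  N: 1 × 14.007 = 14.007
  O: 1 × 15.999 = 15.999
Sum: 13×12.011 + 11×1.008 + 1×14.007 + 1×15.999 = 197.237 → 197.24 g/mol.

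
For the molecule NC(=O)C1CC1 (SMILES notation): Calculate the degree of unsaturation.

2

Molecular formula: C4H7NO.
DoU = (2C + 2 + N − H − X) / 2, where X is the halogen count and O/S are ignored.
    = (2·4 + 2 + 1 − 7 − 0) / 2 = 4 / 2 = 2.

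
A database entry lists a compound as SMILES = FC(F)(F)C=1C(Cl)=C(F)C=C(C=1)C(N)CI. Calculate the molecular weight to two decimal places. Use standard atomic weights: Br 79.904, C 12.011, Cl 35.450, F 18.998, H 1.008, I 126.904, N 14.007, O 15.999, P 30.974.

First, the molecular formula is C9H7ClF4IN (counting implicit H from valence).
  C: 9 × 12.011 = 108.099
  Cl: 1 × 35.450 = 35.450
  F: 4 × 18.998 = 75.992
  H: 7 × 1.008 = 7.056
  I: 1 × 126.904 = 126.904
  N: 1 × 14.007 = 14.007
Sum: 9×12.011 + 1×35.450 + 4×18.998 + 7×1.008 + 1×126.904 + 1×14.007 = 367.508 → 367.51 g/mol.

367.51 g/mol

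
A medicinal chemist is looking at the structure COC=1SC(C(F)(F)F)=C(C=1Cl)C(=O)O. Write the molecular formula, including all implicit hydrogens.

Walk through each heavy atom and fill implicit hydrogens from standard valence (C 4, N 3, O 2, S 2, halogen 1):
  atom 1: C, bond orders sum to 1 (valence 4) → 3 H
  atom 2: O, bond orders sum to 2 (valence 2) → 0 H
  atom 3: C, bond orders sum to 4 (valence 4) → 0 H
  atom 4: S, bond orders sum to 2 (valence 2) → 0 H
  atom 5: C, bond orders sum to 4 (valence 4) → 0 H
  atom 6: C, bond orders sum to 4 (valence 4) → 0 H
  atom 7: F (halogen, monovalent) → 0 H
  atom 8: F (halogen, monovalent) → 0 H
  atom 9: F (halogen, monovalent) → 0 H
  atom 10: C, bond orders sum to 4 (valence 4) → 0 H
  atom 11: C, bond orders sum to 4 (valence 4) → 0 H
  atom 12: Cl (halogen, monovalent) → 0 H
  atom 13: C, bond orders sum to 4 (valence 4) → 0 H
  atom 14: O, bond orders sum to 2 (valence 2) → 0 H
  atom 15: O, bond orders sum to 1 (valence 2) → 1 H
Totals → C:7, H:4, Cl:1, F:3, O:3, S:1.
In Hill order: C7H4ClF3O3S.

C7H4ClF3O3S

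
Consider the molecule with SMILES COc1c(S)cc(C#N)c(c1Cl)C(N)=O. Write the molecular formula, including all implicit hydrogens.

Walk through each heavy atom and fill implicit hydrogens from standard valence (C 4, N 3, O 2, S 2, halogen 1); for lowercase aromatic atoms, an aromatic c carries 1 H when it has two neighbours and 0 H with three, and aromatic n carries 0 H:
  atom 1: C, bond orders sum to 1 (valence 4) → 3 H
  atom 2: O, bond orders sum to 2 (valence 2) → 0 H
  atom 3: aromatic c, 3 neighbours → 0 H
  atom 4: aromatic c, 3 neighbours → 0 H
  atom 5: S, bond orders sum to 1 (valence 2) → 1 H
  atom 6: aromatic c, 2 neighbours → 1 H
  atom 7: aromatic c, 3 neighbours → 0 H
  atom 8: C, bond orders sum to 4 (valence 4) → 0 H
  atom 9: N, bond orders sum to 3 (valence 3) → 0 H
  atom 10: aromatic c, 3 neighbours → 0 H
  atom 11: aromatic c, 3 neighbours → 0 H
  atom 12: Cl (halogen, monovalent) → 0 H
  atom 13: C, bond orders sum to 4 (valence 4) → 0 H
  atom 14: N, bond orders sum to 1 (valence 3) → 2 H
  atom 15: O, bond orders sum to 2 (valence 2) → 0 H
Totals → C:9, H:7, Cl:1, N:2, O:2, S:1.
In Hill order: C9H7ClN2O2S.

C9H7ClN2O2S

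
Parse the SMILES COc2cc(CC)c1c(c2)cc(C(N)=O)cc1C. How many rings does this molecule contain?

2

In SMILES, each pair of matching ring-closure digits denotes one ring-closing bond; the number of such bonds equals the number of independent rings.
Ring-closure bonds here: 2.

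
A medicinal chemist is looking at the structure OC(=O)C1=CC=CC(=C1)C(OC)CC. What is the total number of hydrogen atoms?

Walk through each heavy atom and fill implicit hydrogens from standard valence (C 4, N 3, O 2, S 2, halogen 1):
  atom 1: O, bond orders sum to 1 (valence 2) → 1 H
  atom 2: C, bond orders sum to 4 (valence 4) → 0 H
  atom 3: O, bond orders sum to 2 (valence 2) → 0 H
  atom 4: C, bond orders sum to 4 (valence 4) → 0 H
  atom 5: C, bond orders sum to 3 (valence 4) → 1 H
  atom 6: C, bond orders sum to 3 (valence 4) → 1 H
  atom 7: C, bond orders sum to 3 (valence 4) → 1 H
  atom 8: C, bond orders sum to 4 (valence 4) → 0 H
  atom 9: C, bond orders sum to 3 (valence 4) → 1 H
  atom 10: C, bond orders sum to 3 (valence 4) → 1 H
  atom 11: O, bond orders sum to 2 (valence 2) → 0 H
  atom 12: C, bond orders sum to 1 (valence 4) → 3 H
  atom 13: C, bond orders sum to 2 (valence 4) → 2 H
  atom 14: C, bond orders sum to 1 (valence 4) → 3 H
Total hydrogens: 14.

14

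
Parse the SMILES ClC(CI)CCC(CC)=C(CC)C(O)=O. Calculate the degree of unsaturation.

2

Degree of unsaturation = (number of rings) + (number of π bonds).
Ring closures in the SMILES: 0.
π bonds: 2 double bonds (each 1 DoU) → 2 DoU from unsaturation.
Total DoU = 0 + 2 = 2.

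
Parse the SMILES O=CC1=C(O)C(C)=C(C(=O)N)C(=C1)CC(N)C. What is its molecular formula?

C12H16N2O3

Walk through each heavy atom and fill implicit hydrogens from standard valence (C 4, N 3, O 2, S 2, halogen 1):
  atom 1: O, bond orders sum to 2 (valence 2) → 0 H
  atom 2: C, bond orders sum to 3 (valence 4) → 1 H
  atom 3: C, bond orders sum to 4 (valence 4) → 0 H
  atom 4: C, bond orders sum to 4 (valence 4) → 0 H
  atom 5: O, bond orders sum to 1 (valence 2) → 1 H
  atom 6: C, bond orders sum to 4 (valence 4) → 0 H
  atom 7: C, bond orders sum to 1 (valence 4) → 3 H
  atom 8: C, bond orders sum to 4 (valence 4) → 0 H
  atom 9: C, bond orders sum to 4 (valence 4) → 0 H
  atom 10: O, bond orders sum to 2 (valence 2) → 0 H
  atom 11: N, bond orders sum to 1 (valence 3) → 2 H
  atom 12: C, bond orders sum to 4 (valence 4) → 0 H
  atom 13: C, bond orders sum to 3 (valence 4) → 1 H
  atom 14: C, bond orders sum to 2 (valence 4) → 2 H
  atom 15: C, bond orders sum to 3 (valence 4) → 1 H
  atom 16: N, bond orders sum to 1 (valence 3) → 2 H
  atom 17: C, bond orders sum to 1 (valence 4) → 3 H
Totals → C:12, H:16, N:2, O:3.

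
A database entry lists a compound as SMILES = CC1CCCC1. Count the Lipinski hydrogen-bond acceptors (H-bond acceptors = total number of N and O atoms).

0

N atoms: 0; O atoms: 0.
Lipinski HBA = 0 + 0 = 0.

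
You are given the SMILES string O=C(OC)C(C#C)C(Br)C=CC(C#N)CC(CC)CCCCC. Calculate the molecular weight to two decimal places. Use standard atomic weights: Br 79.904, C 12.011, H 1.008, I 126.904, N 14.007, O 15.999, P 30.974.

382.34 g/mol

First, the molecular formula is C19H28BrNO2 (counting implicit H from valence).
  Br: 1 × 79.904 = 79.904
  C: 19 × 12.011 = 228.209
  H: 28 × 1.008 = 28.224
  N: 1 × 14.007 = 14.007
  O: 2 × 15.999 = 31.998
Sum: 1×79.904 + 19×12.011 + 28×1.008 + 1×14.007 + 2×15.999 = 382.342 → 382.34 g/mol.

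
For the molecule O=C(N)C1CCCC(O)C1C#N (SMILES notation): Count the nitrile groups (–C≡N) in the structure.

1

The nitrile motif appears at heavy-atom position 11 in the SMILES.
Other groups present: 1 amide, 1 hydroxyl.
Nitrile count: 1.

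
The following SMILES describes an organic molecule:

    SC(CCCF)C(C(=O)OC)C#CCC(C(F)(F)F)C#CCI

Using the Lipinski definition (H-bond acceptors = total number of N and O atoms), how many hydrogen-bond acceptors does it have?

N atoms: 0; O atoms: 2.
Lipinski HBA = 0 + 2 = 2.

2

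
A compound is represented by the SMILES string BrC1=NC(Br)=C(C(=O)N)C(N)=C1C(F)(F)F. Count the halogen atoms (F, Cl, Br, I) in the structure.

5

Halogen atoms appear at heavy-atom positions 1, 5, 14, 15, 16 (2×Br, 3×F).
Other groups present: 1 amide, 1 primary amine.
Halogen count: 5.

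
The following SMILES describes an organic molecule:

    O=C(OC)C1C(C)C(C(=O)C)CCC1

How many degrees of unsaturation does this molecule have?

3

Degree of unsaturation = (number of rings) + (number of π bonds).
Ring closures in the SMILES: 1.
π bonds: 2 double bonds (each 1 DoU) → 2 DoU from unsaturation.
Total DoU = 1 + 2 = 3.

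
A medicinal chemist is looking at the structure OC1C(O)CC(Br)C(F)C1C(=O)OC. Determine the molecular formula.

Walk through each heavy atom and fill implicit hydrogens from standard valence (C 4, N 3, O 2, S 2, halogen 1):
  atom 1: O, bond orders sum to 1 (valence 2) → 1 H
  atom 2: C, bond orders sum to 3 (valence 4) → 1 H
  atom 3: C, bond orders sum to 3 (valence 4) → 1 H
  atom 4: O, bond orders sum to 1 (valence 2) → 1 H
  atom 5: C, bond orders sum to 2 (valence 4) → 2 H
  atom 6: C, bond orders sum to 3 (valence 4) → 1 H
  atom 7: Br (halogen, monovalent) → 0 H
  atom 8: C, bond orders sum to 3 (valence 4) → 1 H
  atom 9: F (halogen, monovalent) → 0 H
  atom 10: C, bond orders sum to 3 (valence 4) → 1 H
  atom 11: C, bond orders sum to 4 (valence 4) → 0 H
  atom 12: O, bond orders sum to 2 (valence 2) → 0 H
  atom 13: O, bond orders sum to 2 (valence 2) → 0 H
  atom 14: C, bond orders sum to 1 (valence 4) → 3 H
Totals → C:8, H:12, Br:1, F:1, O:4.

C8H12BrFO4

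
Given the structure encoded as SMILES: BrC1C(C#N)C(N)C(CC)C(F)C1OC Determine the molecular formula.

Walk through each heavy atom and fill implicit hydrogens from standard valence (C 4, N 3, O 2, S 2, halogen 1):
  atom 1: Br (halogen, monovalent) → 0 H
  atom 2: C, bond orders sum to 3 (valence 4) → 1 H
  atom 3: C, bond orders sum to 3 (valence 4) → 1 H
  atom 4: C, bond orders sum to 4 (valence 4) → 0 H
  atom 5: N, bond orders sum to 3 (valence 3) → 0 H
  atom 6: C, bond orders sum to 3 (valence 4) → 1 H
  atom 7: N, bond orders sum to 1 (valence 3) → 2 H
  atom 8: C, bond orders sum to 3 (valence 4) → 1 H
  atom 9: C, bond orders sum to 2 (valence 4) → 2 H
  atom 10: C, bond orders sum to 1 (valence 4) → 3 H
  atom 11: C, bond orders sum to 3 (valence 4) → 1 H
  atom 12: F (halogen, monovalent) → 0 H
  atom 13: C, bond orders sum to 3 (valence 4) → 1 H
  atom 14: O, bond orders sum to 2 (valence 2) → 0 H
  atom 15: C, bond orders sum to 1 (valence 4) → 3 H
Totals → C:10, H:16, Br:1, F:1, N:2, O:1.

C10H16BrFN2O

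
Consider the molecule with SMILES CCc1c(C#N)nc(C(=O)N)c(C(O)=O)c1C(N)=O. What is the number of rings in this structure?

1

In SMILES, each pair of matching ring-closure digits denotes one ring-closing bond; the number of such bonds equals the number of independent rings.
Ring-closure bonds here: 1.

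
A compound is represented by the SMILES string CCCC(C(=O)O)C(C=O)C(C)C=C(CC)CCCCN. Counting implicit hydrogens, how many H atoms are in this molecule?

31

Walk through each heavy atom and fill implicit hydrogens from standard valence (C 4, N 3, O 2, S 2, halogen 1):
  atom 1: C, bond orders sum to 1 (valence 4) → 3 H
  atom 2: C, bond orders sum to 2 (valence 4) → 2 H
  atom 3: C, bond orders sum to 2 (valence 4) → 2 H
  atom 4: C, bond orders sum to 3 (valence 4) → 1 H
  atom 5: C, bond orders sum to 4 (valence 4) → 0 H
  atom 6: O, bond orders sum to 2 (valence 2) → 0 H
  atom 7: O, bond orders sum to 1 (valence 2) → 1 H
  atom 8: C, bond orders sum to 3 (valence 4) → 1 H
  atom 9: C, bond orders sum to 3 (valence 4) → 1 H
  atom 10: O, bond orders sum to 2 (valence 2) → 0 H
  atom 11: C, bond orders sum to 3 (valence 4) → 1 H
  atom 12: C, bond orders sum to 1 (valence 4) → 3 H
  atom 13: C, bond orders sum to 3 (valence 4) → 1 H
  atom 14: C, bond orders sum to 4 (valence 4) → 0 H
  atom 15: C, bond orders sum to 2 (valence 4) → 2 H
  atom 16: C, bond orders sum to 1 (valence 4) → 3 H
  atom 17: C, bond orders sum to 2 (valence 4) → 2 H
  atom 18: C, bond orders sum to 2 (valence 4) → 2 H
  atom 19: C, bond orders sum to 2 (valence 4) → 2 H
  atom 20: C, bond orders sum to 2 (valence 4) → 2 H
  atom 21: N, bond orders sum to 1 (valence 3) → 2 H
Total hydrogens: 31.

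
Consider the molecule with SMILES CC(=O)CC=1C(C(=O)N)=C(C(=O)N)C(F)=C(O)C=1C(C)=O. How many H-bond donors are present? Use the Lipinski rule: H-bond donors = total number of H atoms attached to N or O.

Donors: find every N or O and count the H atoms it carries.
  atom 3 (O): bond orders sum to 2 → 0 H
  atom 8 (O): bond orders sum to 2 → 0 H
  atom 9 (N): bond orders sum to 1 → 2 H
  atom 12 (O): bond orders sum to 2 → 0 H
  atom 13 (N): bond orders sum to 1 → 2 H
  atom 17 (O): bond orders sum to 1 → 1 H
  atom 21 (O): bond orders sum to 2 → 0 H
Lipinski HBD = 5.

5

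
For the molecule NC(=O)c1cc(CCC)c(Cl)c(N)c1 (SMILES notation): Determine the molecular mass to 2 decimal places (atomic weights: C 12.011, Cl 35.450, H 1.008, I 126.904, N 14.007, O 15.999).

First, the molecular formula is C10H13ClN2O (counting implicit H from valence).
  C: 10 × 12.011 = 120.110
  Cl: 1 × 35.450 = 35.450
  H: 13 × 1.008 = 13.104
  N: 2 × 14.007 = 28.014
  O: 1 × 15.999 = 15.999
Sum: 10×12.011 + 1×35.450 + 13×1.008 + 2×14.007 + 1×15.999 = 212.677 → 212.68 g/mol.

212.68 g/mol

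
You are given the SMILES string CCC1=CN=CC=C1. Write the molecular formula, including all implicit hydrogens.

Walk through each heavy atom and fill implicit hydrogens from standard valence (C 4, N 3, O 2, S 2, halogen 1):
  atom 1: C, bond orders sum to 1 (valence 4) → 3 H
  atom 2: C, bond orders sum to 2 (valence 4) → 2 H
  atom 3: C, bond orders sum to 4 (valence 4) → 0 H
  atom 4: C, bond orders sum to 3 (valence 4) → 1 H
  atom 5: N, bond orders sum to 3 (valence 3) → 0 H
  atom 6: C, bond orders sum to 3 (valence 4) → 1 H
  atom 7: C, bond orders sum to 3 (valence 4) → 1 H
  atom 8: C, bond orders sum to 3 (valence 4) → 1 H
Totals → C:7, H:9, N:1.
In Hill order: C7H9N.

C7H9N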